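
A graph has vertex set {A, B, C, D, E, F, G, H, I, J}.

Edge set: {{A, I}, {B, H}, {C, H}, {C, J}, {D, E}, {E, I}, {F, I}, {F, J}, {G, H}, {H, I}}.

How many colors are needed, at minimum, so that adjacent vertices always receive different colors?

The cycle F-I-H-C-J-F has odd length 5, so it cannot be 2-colored; at least 3 colors are needed.
One proper 3-coloring: A=blue, B=red, C=red, D=red, E=blue, F=green, G=red, H=blue, I=red, J=blue. No two adjacent vertices share a color.

3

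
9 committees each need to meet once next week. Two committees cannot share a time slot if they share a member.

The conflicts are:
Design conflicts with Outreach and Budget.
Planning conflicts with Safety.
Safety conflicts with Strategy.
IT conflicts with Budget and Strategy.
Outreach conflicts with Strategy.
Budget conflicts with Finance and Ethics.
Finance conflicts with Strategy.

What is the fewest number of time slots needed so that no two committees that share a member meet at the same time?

3

The cycle Design-Budget-IT-Strategy-Outreach-Design has odd length 5, so it cannot be 2-colored; at least 3 time slots are needed.
3 time slots suffice: time slot 1 → {Planning, Budget, Strategy}; time slot 2 → {Safety, IT, Outreach, Finance, Ethics}; time slot 3 → {Design}. Every pair that conflicts lands in different time slots.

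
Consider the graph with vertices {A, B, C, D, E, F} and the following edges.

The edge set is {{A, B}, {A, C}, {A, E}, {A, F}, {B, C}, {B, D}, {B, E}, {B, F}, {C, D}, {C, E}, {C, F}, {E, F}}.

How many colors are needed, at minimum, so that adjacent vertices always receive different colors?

5

A, B, C, E, F are pairwise adjacent (a clique of size 5), so at least 5 colors are needed.
One proper 5-coloring: A=3, B=1, C=2, D=3, E=5, F=4. Every edge joins two different colors.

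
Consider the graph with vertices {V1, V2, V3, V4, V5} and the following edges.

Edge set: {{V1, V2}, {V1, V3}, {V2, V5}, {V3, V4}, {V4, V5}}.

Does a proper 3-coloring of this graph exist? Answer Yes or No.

Yes

The chromatic number is 3. The cycle V3-V1-V2-V5-V4-V3 has odd length 5, so it cannot be 2-colored; at least 3 colors are needed.
3 colors suffice: V1=2, V2=1, V3=1, V4=2, V5=3.
That is already a proper 3-coloring.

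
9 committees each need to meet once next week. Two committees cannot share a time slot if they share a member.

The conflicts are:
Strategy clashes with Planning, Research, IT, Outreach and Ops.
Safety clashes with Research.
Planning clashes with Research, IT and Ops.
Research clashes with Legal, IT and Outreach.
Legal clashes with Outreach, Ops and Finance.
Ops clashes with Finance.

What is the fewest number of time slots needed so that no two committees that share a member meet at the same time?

4

Strategy, Planning, Research, IT all conflict with each other, so at least 4 time slots are needed.
A valid assignment using 4 time slots: Strategy=2, Safety=2, Planning=3, Research=1, Legal=2, IT=4, Outreach=3, Ops=1, Finance=3. Every pair that conflicts lands in different time slots.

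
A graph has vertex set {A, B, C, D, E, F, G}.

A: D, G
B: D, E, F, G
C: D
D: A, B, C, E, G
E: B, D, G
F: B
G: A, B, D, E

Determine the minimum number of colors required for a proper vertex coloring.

B, D, E, G form a clique, so at least 4 colors are needed.
One proper 4-coloring: A=2, B=2, C=2, D=1, E=4, F=1, G=3. Each edge has distinct colors on its endpoints.

4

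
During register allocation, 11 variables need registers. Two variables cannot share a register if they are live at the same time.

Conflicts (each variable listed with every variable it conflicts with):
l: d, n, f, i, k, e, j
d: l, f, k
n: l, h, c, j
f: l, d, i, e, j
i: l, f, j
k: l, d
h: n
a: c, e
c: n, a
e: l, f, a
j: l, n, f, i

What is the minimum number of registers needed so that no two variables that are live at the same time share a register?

4

l, f, i, j are mutually in conflict, so at least 4 registers are needed.
Using 4 registers: l=1, d=3, n=2, f=2, i=4, k=2, h=1, a=1, c=3, e=3, j=3. No two conflicting variables share a register.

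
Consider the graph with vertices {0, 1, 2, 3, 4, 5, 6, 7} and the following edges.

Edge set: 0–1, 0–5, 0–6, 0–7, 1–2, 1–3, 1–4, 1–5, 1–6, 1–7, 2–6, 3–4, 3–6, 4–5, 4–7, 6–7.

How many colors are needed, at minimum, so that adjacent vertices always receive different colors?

0, 1, 6, 7 form a clique, so at least 4 colors are needed.
4 colors suffice: color a → {1}; color b → {4, 6}; color c → {0, 2, 3}; color d → {5, 7}. No two adjacent vertices share a color.

4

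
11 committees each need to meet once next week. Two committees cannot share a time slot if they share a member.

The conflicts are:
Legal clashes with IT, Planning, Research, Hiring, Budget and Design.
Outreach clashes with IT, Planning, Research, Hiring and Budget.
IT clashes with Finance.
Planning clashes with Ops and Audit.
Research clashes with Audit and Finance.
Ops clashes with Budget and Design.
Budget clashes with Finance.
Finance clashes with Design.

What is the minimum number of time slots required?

2

Legal and IT conflict, so at least 2 time slots are needed.
Using 2 time slots: Legal=1, Outreach=1, IT=2, Planning=2, Research=2, Ops=1, Hiring=2, Budget=2, Audit=1, Finance=1, Design=2. Each listed conflict is separated.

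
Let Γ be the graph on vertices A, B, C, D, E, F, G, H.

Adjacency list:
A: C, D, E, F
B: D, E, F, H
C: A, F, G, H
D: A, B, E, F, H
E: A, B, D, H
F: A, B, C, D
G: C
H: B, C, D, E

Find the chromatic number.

4

B, D, E, H form a clique, so at least 4 colors are needed.
4 colors suffice: color 1 → {C, D}; color 2 → {A, G, H}; color 3 → {E, F}; color 4 → {B}. No two adjacent vertices share a color.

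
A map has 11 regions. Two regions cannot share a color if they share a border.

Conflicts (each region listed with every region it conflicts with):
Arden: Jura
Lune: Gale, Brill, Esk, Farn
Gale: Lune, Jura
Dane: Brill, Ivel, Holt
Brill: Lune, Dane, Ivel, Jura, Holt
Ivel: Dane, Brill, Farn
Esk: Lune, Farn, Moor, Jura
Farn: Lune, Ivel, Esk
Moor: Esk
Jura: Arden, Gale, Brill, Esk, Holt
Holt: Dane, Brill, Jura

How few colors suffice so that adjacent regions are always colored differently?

3

Brill, Jura, Holt all conflict with each other, so at least 3 colors are needed.
3 colors suffice: Arden=1, Lune=2, Gale=1, Dane=2, Brill=1, Ivel=3, Esk=3, Farn=1, Moor=1, Jura=2, Holt=3. No two conflicting regions share a color.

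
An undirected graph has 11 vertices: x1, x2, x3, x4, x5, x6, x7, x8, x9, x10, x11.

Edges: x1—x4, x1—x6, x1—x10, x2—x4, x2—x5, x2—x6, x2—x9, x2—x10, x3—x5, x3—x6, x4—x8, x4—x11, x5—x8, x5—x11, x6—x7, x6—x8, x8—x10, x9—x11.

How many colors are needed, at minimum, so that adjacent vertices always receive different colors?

x3 and x5 are adjacent, so at least 2 colors are needed.
2 colors suffice: x1=2, x2=2, x3=2, x4=1, x5=1, x6=1, x7=2, x8=2, x9=1, x10=1, x11=2. No two adjacent vertices share a color.

2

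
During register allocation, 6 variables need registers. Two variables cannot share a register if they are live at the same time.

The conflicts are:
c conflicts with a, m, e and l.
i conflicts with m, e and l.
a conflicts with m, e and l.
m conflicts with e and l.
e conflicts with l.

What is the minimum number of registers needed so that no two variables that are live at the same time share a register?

c, a, m, e, l pairwise conflict, so at least 5 registers are needed.
A valid assignment using 5 registers: c=4, i=4, a=5, m=1, e=2, l=3. Every pair that conflicts lands in different registers.

5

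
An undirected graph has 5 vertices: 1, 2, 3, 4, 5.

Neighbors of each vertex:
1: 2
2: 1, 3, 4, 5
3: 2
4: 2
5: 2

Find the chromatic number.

2

1 and 2 are adjacent, so at least 2 colors are needed.
2 colors suffice: color a → {2}; color b → {1, 3, 4, 5}. No two adjacent vertices share a color.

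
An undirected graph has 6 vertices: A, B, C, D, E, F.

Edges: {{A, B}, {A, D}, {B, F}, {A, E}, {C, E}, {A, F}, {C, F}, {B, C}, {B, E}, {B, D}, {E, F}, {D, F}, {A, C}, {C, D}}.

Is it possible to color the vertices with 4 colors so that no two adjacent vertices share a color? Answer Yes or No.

A, B, C, E, F are pairwise adjacent (a clique of size 5), so at least 5 colors are needed.
So 4 colors are not enough.

No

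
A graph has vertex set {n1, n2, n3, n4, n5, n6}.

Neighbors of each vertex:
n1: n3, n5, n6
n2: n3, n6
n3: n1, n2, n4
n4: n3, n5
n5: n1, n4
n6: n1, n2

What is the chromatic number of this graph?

n1 and n3 are adjacent, so at least 2 colors are needed.
A valid assignment using 2 colors: n1=B, n2=B, n3=R, n4=B, n5=R, n6=R. No two adjacent vertices share a color.

2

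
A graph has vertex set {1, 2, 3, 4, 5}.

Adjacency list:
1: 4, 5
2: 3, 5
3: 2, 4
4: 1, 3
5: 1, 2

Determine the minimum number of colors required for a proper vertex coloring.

3

The cycle 3-2-5-1-4-3 has odd length 5, so it cannot be 2-colored; at least 3 colors are needed.
A valid assignment using 3 colors: 1=c, 2=b, 3=a, 4=b, 5=a. Each edge has distinct colors on its endpoints.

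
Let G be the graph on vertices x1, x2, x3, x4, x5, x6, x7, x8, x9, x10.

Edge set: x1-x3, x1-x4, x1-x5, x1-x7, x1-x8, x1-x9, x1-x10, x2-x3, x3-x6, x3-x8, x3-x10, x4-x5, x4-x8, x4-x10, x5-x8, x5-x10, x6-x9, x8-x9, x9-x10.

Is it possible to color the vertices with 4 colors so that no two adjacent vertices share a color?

The chromatic number is 4. x1, x4, x5, x10 form a clique, so at least 4 colors are needed.
4 colors suffice: color 1 → {x1, x2, x6}; color 2 → {x7, x8, x10}; color 3 → {x3, x4, x9}; color 4 → {x5}.
That is already a proper 4-coloring.

Yes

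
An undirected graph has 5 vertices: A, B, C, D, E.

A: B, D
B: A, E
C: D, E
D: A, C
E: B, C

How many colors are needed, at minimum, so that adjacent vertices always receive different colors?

3

The cycle D-C-E-B-A-D has odd length 5, so it cannot be 2-colored; at least 3 colors are needed.
3 colors suffice: color 1 → {A, E}; color 2 → {B, C}; color 3 → {D}. Every edge joins two different colors.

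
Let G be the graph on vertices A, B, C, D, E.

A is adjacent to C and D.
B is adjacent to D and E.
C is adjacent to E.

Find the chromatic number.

3

The cycle C-A-D-B-E-C has odd length 5, so it cannot be 2-colored; at least 3 colors are needed.
3 colors suffice: color 1 → {C, D}; color 2 → {A, B}; color 3 → {E}. Each edge has distinct colors on its endpoints.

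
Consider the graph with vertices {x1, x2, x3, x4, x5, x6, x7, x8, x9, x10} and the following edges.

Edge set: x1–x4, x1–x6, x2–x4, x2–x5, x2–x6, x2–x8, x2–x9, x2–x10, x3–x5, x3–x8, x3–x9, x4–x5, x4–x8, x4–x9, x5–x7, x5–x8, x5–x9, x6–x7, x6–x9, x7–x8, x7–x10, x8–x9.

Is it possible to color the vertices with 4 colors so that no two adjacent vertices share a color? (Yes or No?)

No

x2, x4, x5, x8, x9 form a clique, so at least 5 colors are needed.
So 4 colors are not enough.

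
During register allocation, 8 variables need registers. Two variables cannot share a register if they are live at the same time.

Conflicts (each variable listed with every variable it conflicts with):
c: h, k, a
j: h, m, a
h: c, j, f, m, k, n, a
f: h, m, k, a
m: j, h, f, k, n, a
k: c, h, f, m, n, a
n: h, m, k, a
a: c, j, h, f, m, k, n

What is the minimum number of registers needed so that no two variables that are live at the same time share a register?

h, m, k, n, a pairwise conflict, so at least 5 registers are needed.
5 registers suffice: register 1 → {a}; register 2 → {h}; register 3 → {j, k}; register 4 → {c, m}; register 5 → {f, n}. Each listed conflict is separated.

5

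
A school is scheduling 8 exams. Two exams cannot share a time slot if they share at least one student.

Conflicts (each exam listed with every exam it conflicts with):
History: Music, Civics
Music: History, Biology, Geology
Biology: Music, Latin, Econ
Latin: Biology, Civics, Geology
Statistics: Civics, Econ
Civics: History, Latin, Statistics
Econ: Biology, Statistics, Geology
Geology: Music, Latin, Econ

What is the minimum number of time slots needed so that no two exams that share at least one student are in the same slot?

3

The cycle Latin-Geology-Econ-Statistics-Civics-Latin has odd length 5, so it cannot be 2-colored; at least 3 time slots are needed.
3 time slots suffice: time slot 1 → {Music, Civics, Econ}; time slot 2 → {History, Biology, Statistics, Geology}; time slot 3 → {Latin}. No two conflicting exams share a time slot.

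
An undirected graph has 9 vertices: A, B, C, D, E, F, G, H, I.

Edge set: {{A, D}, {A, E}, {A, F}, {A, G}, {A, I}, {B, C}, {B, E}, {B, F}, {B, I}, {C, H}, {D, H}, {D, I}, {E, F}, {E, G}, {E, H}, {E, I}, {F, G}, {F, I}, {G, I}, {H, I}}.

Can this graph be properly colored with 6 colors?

Yes

The chromatic number is 5. A, E, F, G, I form a clique, so at least 5 colors are needed.
5 colors suffice: A=4, B=4, C=1, D=2, E=2, F=3, G=5, H=3, I=1.
Since 6 ≥ 5, a proper 6-coloring certainly exists.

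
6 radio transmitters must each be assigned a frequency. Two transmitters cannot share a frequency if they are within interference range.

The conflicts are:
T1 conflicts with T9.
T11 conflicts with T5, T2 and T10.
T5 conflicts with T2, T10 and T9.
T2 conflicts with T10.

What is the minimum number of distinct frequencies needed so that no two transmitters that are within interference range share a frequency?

T11, T5, T2, T10 are mutually in conflict, so at least 4 frequencies are needed.
4 frequencies suffice: frequency 1 → {T1, T5}; frequency 2 → {T10, T9}; frequency 3 → {T2}; frequency 4 → {T11}. Each listed conflict is separated.

4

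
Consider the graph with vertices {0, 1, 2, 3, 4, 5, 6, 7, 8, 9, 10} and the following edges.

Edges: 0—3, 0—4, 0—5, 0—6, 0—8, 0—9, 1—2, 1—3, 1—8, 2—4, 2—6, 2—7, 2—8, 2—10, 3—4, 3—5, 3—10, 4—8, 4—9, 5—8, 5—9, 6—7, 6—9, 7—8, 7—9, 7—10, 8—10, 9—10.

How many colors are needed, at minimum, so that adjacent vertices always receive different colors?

4

2, 7, 8, 10 are mutually adjacent (a clique of size 4), so at least 4 colors are needed.
4 colors suffice: color a → {3, 8, 9}; color b → {0, 2}; color c → {1, 4, 5, 7}; color d → {6, 10}. Every edge joins two different colors.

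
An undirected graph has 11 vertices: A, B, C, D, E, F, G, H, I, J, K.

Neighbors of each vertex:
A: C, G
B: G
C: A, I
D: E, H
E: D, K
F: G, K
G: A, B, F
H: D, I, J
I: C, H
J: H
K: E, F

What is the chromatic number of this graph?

3

The cycle C-I-H-D-E-K-F-G-A-C has odd length 9, so it cannot be 2-colored; at least 3 colors are needed.
3 colors suffice: color red → {C, E, G, H}; color blue → {A, B, D, I, J, K}; color green → {F}. Each edge has distinct colors on its endpoints.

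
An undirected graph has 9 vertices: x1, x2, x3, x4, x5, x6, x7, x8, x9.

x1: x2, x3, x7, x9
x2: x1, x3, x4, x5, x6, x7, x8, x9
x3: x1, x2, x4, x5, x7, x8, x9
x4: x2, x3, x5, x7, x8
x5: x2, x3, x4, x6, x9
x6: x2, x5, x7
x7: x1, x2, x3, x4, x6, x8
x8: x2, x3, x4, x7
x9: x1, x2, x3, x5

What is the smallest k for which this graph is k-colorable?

x2, x3, x4, x7, x8 form a clique, so at least 5 colors are needed.
5 colors suffice: color 1 → {x2}; color 2 → {x3, x6}; color 3 → {x5, x7}; color 4 → {x4, x9}; color 5 → {x1, x8}. Each edge has distinct colors on its endpoints.

5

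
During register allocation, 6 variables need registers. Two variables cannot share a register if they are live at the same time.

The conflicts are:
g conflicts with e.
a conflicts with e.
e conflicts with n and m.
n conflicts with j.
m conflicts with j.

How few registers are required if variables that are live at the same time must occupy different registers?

2

e and n conflict, so at least 2 registers are needed.
2 registers suffice: g=2, a=2, e=1, n=2, m=2, j=1. No two conflicting variables share a register.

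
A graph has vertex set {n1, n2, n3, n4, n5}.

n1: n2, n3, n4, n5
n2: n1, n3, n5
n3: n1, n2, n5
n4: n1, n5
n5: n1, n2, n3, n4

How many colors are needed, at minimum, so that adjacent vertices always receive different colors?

n1, n2, n3, n5 form a clique, so at least 4 colors are needed.
A valid assignment using 4 colors: n1=R, n2=G, n3=Y, n4=G, n5=B. No two adjacent vertices share a color.

4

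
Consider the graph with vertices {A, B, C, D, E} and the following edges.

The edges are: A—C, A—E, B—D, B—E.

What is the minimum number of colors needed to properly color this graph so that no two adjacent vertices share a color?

B and D are adjacent, so at least 2 colors are needed.
2 colors suffice: color 1 → {A, B}; color 2 → {C, D, E}. Every edge joins two different colors.

2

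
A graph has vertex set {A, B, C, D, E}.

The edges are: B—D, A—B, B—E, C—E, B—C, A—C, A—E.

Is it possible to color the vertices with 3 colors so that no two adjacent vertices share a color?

A, B, C, E are mutually adjacent (a clique of size 4), so at least 4 colors are needed.
So 3 colors are not enough.

No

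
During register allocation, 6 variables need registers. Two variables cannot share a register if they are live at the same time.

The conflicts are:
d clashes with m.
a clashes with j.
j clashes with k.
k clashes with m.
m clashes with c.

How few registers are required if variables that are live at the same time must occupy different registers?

k and m conflict, so at least 2 registers are needed.
2 registers suffice: register 1 → {j, m}; register 2 → {d, a, k, c}. Every pair that conflicts lands in different registers.

2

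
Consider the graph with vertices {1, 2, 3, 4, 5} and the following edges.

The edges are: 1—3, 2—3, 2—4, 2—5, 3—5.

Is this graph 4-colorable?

Yes

The chromatic number is 3. 2, 3, 5 form a triangle, so at least 3 colors are needed.
One proper 3-coloring: 1=blue, 2=blue, 3=red, 4=red, 5=green.
Since 4 ≥ 3, a proper 4-coloring certainly exists.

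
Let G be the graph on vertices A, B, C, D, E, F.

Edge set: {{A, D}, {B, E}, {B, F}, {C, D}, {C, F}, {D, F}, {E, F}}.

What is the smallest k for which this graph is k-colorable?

C, D, F are pairwise adjacent, so at least 3 colors are needed.
3 colors suffice: A=1, B=2, C=3, D=2, E=3, F=1. No two adjacent vertices share a color.

3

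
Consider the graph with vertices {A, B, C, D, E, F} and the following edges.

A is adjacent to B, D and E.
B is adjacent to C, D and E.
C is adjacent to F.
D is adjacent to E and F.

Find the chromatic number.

4

A, B, D, E are mutually adjacent (a clique of size 4), so at least 4 colors are needed.
4 colors suffice: A=green, B=red, C=blue, D=blue, E=yellow, F=red. No two adjacent vertices share a color.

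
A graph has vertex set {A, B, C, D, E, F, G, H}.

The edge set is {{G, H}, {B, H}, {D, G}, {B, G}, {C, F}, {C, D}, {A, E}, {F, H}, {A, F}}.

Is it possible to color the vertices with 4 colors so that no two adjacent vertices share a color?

The chromatic number is 3. B, G, H are mutually adjacent, so at least 3 colors are needed.
One proper 3-coloring: A=red, B=green, C=green, D=red, E=blue, F=blue, G=blue, H=red.
Since 4 ≥ 3, a proper 4-coloring certainly exists.

Yes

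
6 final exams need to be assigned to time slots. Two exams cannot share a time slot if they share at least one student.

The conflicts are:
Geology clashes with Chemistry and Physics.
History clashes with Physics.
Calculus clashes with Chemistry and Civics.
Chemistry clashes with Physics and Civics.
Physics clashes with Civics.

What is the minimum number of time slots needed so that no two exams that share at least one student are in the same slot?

Chemistry, Physics, Civics are mutually in conflict, so at least 3 time slots are needed.
3 time slots suffice: time slot 1 → {History, Chemistry}; time slot 2 → {Calculus, Physics}; time slot 3 → {Geology, Civics}. No two conflicting exams share a time slot.

3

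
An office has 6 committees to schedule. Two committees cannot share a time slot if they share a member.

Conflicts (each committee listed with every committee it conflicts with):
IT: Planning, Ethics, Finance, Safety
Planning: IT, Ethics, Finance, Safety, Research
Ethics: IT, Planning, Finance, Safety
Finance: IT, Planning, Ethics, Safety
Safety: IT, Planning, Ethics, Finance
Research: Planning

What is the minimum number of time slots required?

IT, Planning, Ethics, Finance, Safety all conflict with each other, so at least 5 time slots are needed.
5 time slots suffice: time slot 1 → {Planning}; time slot 2 → {Safety, Research}; time slot 3 → {IT}; time slot 4 → {Finance}; time slot 5 → {Ethics}. No two conflicting committees share a time slot.

5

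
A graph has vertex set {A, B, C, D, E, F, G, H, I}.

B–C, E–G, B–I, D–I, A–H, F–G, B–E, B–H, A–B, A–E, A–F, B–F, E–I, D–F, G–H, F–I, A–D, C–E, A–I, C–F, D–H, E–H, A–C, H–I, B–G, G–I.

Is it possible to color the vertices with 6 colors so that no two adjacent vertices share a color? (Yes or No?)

Yes

The chromatic number is 5. A, B, E, H, I are pairwise adjacent (a clique of size 5), so at least 5 colors are needed.
One proper 5-coloring: A=red, B=blue, C=green, D=blue, E=purple, F=yellow, G=red, H=yellow, I=green.
Since 6 ≥ 5, a proper 6-coloring certainly exists.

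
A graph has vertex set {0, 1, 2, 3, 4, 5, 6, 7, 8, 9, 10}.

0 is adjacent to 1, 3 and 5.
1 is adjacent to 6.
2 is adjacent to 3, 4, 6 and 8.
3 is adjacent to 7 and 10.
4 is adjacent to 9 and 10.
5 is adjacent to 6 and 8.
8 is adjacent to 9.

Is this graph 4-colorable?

Yes

The chromatic number is 3. The cycle 2-3-0-5-6-2 has odd length 5, so it cannot be 2-colored; at least 3 colors are needed.
A valid assignment using 3 colors: 0=a, 1=c, 2=a, 3=b, 4=b, 5=c, 6=b, 7=a, 8=b, 9=a, 10=a.
Since 4 ≥ 3, a proper 4-coloring certainly exists.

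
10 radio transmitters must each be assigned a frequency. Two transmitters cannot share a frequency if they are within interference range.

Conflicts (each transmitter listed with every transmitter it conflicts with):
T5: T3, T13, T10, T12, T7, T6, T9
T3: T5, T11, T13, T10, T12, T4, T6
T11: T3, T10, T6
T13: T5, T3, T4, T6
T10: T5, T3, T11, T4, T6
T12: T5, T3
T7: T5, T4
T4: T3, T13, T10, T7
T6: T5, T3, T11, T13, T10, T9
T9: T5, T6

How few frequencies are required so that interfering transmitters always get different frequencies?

4

T5, T3, T13, T6 all conflict with each other, so at least 4 frequencies are needed.
A valid assignment using 4 frequencies: T5=1, T3=2, T11=1, T13=4, T10=4, T12=3, T7=2, T4=1, T6=3, T9=2. Every pair that conflicts lands in different frequencies.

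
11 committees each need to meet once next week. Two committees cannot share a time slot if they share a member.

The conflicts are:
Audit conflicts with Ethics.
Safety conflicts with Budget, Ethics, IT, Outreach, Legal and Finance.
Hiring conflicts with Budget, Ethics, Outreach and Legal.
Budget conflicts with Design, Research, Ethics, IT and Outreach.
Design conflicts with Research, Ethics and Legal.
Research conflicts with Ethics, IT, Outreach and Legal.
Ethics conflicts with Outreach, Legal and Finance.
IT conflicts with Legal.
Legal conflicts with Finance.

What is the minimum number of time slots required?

4

Budget, Research, Ethics, Outreach pairwise conflict, so at least 4 time slots are needed.
A valid assignment using 4 time slots: Audit=2, Safety=3, Hiring=3, Budget=2, Design=4, Research=3, Ethics=1, IT=1, Outreach=4, Legal=2, Finance=4. Every pair that conflicts lands in different time slots.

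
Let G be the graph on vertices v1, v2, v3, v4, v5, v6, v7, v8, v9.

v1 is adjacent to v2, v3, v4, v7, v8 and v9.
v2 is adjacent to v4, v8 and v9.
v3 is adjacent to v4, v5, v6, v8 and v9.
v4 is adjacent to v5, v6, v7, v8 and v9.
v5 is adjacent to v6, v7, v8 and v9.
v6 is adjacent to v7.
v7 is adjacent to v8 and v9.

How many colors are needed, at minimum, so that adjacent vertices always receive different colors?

4

v4, v5, v7, v9 are mutually adjacent (a clique of size 4), so at least 4 colors are needed.
4 colors suffice: color 1 → {v4}; color 2 → {v6, v8, v9}; color 3 → {v1, v5}; color 4 → {v2, v3, v7}. Each edge has distinct colors on its endpoints.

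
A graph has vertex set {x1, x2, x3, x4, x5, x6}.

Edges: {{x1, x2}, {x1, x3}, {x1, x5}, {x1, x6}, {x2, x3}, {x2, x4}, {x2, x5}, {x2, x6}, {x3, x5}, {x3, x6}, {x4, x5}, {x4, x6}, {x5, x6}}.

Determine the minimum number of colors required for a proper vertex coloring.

x1, x2, x3, x5, x6 form a clique, so at least 5 colors are needed.
One proper 5-coloring: x1=4, x2=1, x3=5, x4=4, x5=2, x6=3. No two adjacent vertices share a color.

5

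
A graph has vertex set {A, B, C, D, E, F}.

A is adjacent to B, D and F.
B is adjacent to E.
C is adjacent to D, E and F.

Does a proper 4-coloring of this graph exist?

The chromatic number is 3. The cycle C-E-B-A-D-C has odd length 5, so it cannot be 2-colored; at least 3 colors are needed.
3 colors suffice: color red → {A, C}; color blue → {B, D, F}; color green → {E}.
Since 4 ≥ 3, a proper 4-coloring certainly exists.

Yes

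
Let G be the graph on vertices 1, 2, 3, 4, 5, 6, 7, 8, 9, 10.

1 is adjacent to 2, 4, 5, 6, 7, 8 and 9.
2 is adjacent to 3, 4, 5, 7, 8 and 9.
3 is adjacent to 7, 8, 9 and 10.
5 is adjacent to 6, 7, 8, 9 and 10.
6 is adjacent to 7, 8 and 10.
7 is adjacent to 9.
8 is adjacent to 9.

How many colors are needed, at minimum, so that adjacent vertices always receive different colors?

5

1, 2, 5, 7, 9 are pairwise adjacent (a clique of size 5), so at least 5 colors are needed.
5 colors suffice: color a → {2, 6}; color b → {1, 3}; color c → {4, 5}; color d → {7, 8, 10}; color e → {9}. Each edge has distinct colors on its endpoints.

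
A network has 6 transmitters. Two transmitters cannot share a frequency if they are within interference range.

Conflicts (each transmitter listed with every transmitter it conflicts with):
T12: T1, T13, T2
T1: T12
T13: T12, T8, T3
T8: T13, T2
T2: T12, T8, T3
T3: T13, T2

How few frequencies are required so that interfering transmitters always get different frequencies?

T12 and T13 conflict, so at least 2 frequencies are needed.
Using 2 frequencies: T12=1, T1=2, T13=2, T8=1, T2=2, T3=1. Each listed conflict is separated.

2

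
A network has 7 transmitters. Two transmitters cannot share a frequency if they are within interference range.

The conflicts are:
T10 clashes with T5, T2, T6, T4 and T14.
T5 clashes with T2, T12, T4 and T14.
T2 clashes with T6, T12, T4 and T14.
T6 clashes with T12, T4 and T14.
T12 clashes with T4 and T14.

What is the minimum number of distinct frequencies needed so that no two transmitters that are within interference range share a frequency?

4

T5, T2, T12, T14 all conflict with each other, so at least 4 frequencies are needed.
4 frequencies suffice: T10=3, T5=4, T2=1, T6=4, T12=3, T4=2, T14=2. Each listed conflict is separated.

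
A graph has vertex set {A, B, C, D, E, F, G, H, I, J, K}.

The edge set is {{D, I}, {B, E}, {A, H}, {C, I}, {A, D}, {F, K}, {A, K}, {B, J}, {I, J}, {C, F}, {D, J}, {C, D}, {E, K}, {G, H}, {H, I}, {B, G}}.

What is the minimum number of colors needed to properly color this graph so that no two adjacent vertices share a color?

3

C, D, I are pairwise adjacent, so at least 3 colors are needed.
3 colors suffice: color 1 → {B, D, H, K}; color 2 → {A, E, F, G, I}; color 3 → {C, J}. Each edge has distinct colors on its endpoints.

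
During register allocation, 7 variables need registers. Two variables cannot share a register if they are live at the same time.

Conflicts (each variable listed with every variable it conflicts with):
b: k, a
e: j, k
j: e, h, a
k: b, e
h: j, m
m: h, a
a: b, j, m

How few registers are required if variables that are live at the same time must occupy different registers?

The cycle e-k-b-a-j-e has odd length 5, so it cannot be 2-colored; at least 3 registers are needed.
3 registers suffice: register 1 → {b, j, m}; register 2 → {e, h, a}; register 3 → {k}. No two conflicting variables share a register.

3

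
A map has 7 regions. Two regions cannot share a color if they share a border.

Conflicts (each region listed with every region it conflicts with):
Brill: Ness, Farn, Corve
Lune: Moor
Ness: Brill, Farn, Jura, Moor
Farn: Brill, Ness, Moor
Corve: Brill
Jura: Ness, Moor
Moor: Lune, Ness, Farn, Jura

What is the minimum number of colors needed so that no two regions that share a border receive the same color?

Ness, Farn, Moor are mutually in conflict, so at least 3 colors are needed.
3 colors suffice: color 1 → {Brill, Moor}; color 2 → {Lune, Ness, Corve}; color 3 → {Farn, Jura}. Each listed conflict is separated.

3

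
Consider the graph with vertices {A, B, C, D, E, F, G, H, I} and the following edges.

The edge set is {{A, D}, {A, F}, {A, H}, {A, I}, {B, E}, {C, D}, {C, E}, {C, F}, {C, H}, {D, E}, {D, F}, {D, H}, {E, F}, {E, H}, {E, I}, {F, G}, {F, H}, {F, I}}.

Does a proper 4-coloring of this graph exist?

No

C, D, E, F, H form a clique, so at least 5 colors are needed.
So 4 colors are not enough.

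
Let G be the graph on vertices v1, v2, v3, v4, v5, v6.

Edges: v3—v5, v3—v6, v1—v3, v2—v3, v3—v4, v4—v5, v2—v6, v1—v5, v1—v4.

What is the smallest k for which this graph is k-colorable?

v1, v3, v4, v5 form a clique, so at least 4 colors are needed.
A valid assignment using 4 colors: v1=4, v2=2, v3=1, v4=3, v5=2, v6=3. Each edge has distinct colors on its endpoints.

4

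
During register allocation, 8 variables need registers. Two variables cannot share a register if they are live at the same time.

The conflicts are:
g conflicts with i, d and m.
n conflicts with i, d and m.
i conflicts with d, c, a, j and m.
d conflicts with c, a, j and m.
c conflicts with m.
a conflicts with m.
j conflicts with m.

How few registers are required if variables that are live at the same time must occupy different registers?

4

i, d, c, m pairwise conflict, so at least 4 registers are needed.
4 registers suffice: register 1 → {m}; register 2 → {i}; register 3 → {d}; register 4 → {g, n, c, a, j}. No two conflicting variables share a register.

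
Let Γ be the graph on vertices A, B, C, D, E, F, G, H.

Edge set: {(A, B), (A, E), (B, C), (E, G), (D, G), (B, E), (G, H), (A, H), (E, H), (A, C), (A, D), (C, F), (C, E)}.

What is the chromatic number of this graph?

4

A, B, C, E form a clique, so at least 4 colors are needed.
4 colors suffice: A=blue, B=yellow, C=green, D=red, E=red, F=red, G=blue, H=green. Every edge joins two different colors.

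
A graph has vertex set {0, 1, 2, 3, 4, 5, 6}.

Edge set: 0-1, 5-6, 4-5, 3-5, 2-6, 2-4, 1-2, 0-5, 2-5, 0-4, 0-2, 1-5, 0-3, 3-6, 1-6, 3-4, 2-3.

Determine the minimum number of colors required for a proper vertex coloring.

0, 2, 3, 4, 5 are pairwise adjacent (a clique of size 5), so at least 5 colors are needed.
5 colors suffice: 0=yellow, 1=green, 2=red, 3=green, 4=purple, 5=blue, 6=yellow. No two adjacent vertices share a color.

5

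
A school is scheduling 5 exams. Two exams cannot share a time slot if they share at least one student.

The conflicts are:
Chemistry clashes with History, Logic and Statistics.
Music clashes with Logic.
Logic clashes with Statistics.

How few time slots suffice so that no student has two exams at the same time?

3

Chemistry, Logic, Statistics are mutually in conflict, so at least 3 time slots are needed.
Using 3 time slots: Chemistry=2, Music=2, History=1, Logic=1, Statistics=3. Each listed conflict is separated.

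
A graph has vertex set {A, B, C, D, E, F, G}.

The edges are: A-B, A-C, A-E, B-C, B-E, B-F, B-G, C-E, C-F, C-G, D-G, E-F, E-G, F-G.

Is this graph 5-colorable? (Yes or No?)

The chromatic number is 5. B, C, E, F, G are mutually adjacent (a clique of size 5), so at least 5 colors are needed.
5 colors suffice: color red → {D, E}; color blue → {A, G}; color green → {B}; color yellow → {C}; color purple → {F}.
That is already a proper 5-coloring.

Yes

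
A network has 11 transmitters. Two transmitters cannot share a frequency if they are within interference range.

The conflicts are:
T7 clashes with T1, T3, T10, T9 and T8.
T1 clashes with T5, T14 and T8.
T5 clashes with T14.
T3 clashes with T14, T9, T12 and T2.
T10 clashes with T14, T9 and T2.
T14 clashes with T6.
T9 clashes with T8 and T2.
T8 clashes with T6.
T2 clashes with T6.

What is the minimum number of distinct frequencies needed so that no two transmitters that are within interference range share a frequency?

T1, T5, T14 all conflict with each other, so at least 3 frequencies are needed.
3 frequencies suffice: frequency 1 → {T7, T14, T12, T2}; frequency 2 → {T5, T3, T10, T8}; frequency 3 → {T1, T9, T6}. Every pair that conflicts lands in different frequencies.

3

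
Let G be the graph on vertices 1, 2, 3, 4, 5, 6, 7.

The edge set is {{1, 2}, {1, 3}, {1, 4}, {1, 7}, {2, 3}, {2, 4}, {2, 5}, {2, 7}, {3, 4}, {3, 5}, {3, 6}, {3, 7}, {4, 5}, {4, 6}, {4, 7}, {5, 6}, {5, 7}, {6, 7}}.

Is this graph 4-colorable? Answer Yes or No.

No

3, 4, 5, 6, 7 are mutually adjacent (a clique of size 5), so at least 5 colors are needed.
So 4 colors are not enough.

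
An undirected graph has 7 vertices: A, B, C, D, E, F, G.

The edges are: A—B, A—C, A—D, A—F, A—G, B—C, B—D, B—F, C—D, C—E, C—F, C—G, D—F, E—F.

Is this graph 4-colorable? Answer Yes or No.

A, B, C, D, F are pairwise adjacent (a clique of size 5), so at least 5 colors are needed.
So 4 colors are not enough.

No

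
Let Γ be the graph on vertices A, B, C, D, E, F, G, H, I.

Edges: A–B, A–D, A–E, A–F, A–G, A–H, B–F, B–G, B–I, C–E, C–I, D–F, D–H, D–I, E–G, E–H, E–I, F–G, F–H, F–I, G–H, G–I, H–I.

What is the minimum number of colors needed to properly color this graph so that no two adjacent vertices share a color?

A, E, G, H are mutually adjacent (a clique of size 4), so at least 4 colors are needed.
4 colors suffice: color 1 → {A, I}; color 2 → {E, F}; color 3 → {B, C, H}; color 4 → {D, G}. Every edge joins two different colors.

4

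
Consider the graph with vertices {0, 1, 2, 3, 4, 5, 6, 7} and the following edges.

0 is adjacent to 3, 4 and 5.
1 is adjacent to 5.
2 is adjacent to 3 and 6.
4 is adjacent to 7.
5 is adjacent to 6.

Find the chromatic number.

The cycle 2-3-0-5-6-2 has odd length 5, so it cannot be 2-colored; at least 3 colors are needed.
One proper 3-coloring: 0=b, 1=b, 2=a, 3=c, 4=a, 5=a, 6=b, 7=b. Every edge joins two different colors.

3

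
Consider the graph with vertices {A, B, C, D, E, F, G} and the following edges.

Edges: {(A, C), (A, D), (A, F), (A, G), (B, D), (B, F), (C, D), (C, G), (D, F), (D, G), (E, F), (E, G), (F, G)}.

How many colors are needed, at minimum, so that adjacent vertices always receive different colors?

4

A, D, F, G form a clique, so at least 4 colors are needed.
4 colors suffice: color 1 → {C, F}; color 2 → {B, G}; color 3 → {D, E}; color 4 → {A}. No two adjacent vertices share a color.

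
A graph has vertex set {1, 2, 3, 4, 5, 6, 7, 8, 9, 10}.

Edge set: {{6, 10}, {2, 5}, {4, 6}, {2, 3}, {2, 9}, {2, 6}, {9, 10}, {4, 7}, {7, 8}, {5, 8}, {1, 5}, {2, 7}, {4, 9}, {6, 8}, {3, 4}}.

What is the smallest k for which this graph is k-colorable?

7 and 8 are adjacent, so at least 2 colors are needed.
2 colors suffice: color red → {1, 2, 4, 8, 10}; color blue → {3, 5, 6, 7, 9}. No two adjacent vertices share a color.

2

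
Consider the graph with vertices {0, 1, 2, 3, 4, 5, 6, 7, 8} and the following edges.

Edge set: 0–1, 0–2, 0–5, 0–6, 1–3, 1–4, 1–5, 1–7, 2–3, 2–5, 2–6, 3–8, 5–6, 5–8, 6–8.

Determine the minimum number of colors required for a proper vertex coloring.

4

0, 2, 5, 6 are pairwise adjacent (a clique of size 4), so at least 4 colors are needed.
4 colors suffice: color a → {3, 4, 5, 7}; color b → {1, 2, 8}; color c → {0}; color d → {6}. Each edge has distinct colors on its endpoints.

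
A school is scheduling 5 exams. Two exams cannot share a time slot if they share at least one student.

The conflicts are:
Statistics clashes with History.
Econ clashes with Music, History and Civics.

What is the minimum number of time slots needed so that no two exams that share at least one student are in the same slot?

2

Econ and Music conflict, so at least 2 time slots are needed.
Using 2 time slots: Statistics=1, Econ=1, Music=2, History=2, Civics=2. Each listed conflict is separated.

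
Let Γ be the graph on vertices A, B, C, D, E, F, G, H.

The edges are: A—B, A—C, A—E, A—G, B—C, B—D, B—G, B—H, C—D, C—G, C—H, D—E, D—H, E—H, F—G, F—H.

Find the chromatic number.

4

A, B, C, G form a clique, so at least 4 colors are needed.
One proper 4-coloring: A=4, B=2, C=1, D=4, E=1, F=1, G=3, H=3. Every edge joins two different colors.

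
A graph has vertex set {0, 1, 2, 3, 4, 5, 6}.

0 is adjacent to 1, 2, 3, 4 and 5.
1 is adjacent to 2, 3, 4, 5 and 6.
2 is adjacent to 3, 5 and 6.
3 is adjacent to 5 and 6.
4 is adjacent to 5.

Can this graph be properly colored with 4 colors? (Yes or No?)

No

0, 1, 2, 3, 5 are pairwise adjacent (a clique of size 5), so at least 5 colors are needed.
So 4 colors are not enough.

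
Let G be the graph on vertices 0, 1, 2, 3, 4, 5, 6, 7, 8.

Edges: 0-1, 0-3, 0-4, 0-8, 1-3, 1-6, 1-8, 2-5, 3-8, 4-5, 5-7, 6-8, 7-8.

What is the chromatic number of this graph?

0, 1, 3, 8 are mutually adjacent (a clique of size 4), so at least 4 colors are needed.
One proper 4-coloring: 0=c, 1=b, 2=b, 3=d, 4=b, 5=a, 6=c, 7=b, 8=a. Every edge joins two different colors.

4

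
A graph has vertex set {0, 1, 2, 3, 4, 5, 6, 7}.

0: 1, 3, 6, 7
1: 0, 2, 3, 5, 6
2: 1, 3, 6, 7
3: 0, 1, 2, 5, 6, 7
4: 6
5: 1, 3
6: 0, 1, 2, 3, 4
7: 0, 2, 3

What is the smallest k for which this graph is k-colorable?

0, 1, 3, 6 are pairwise adjacent (a clique of size 4), so at least 4 colors are needed.
One proper 4-coloring: 0=d, 1=b, 2=d, 3=a, 4=a, 5=c, 6=c, 7=b. Every edge joins two different colors.

4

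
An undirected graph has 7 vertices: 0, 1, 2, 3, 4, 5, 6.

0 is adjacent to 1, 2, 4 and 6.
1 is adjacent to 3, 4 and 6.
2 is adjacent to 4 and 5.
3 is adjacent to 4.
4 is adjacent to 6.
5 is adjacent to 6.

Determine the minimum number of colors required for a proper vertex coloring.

4

0, 1, 4, 6 are pairwise adjacent (a clique of size 4), so at least 4 colors are needed.
4 colors suffice: 0=b, 1=d, 2=c, 3=b, 4=a, 5=a, 6=c. Every edge joins two different colors.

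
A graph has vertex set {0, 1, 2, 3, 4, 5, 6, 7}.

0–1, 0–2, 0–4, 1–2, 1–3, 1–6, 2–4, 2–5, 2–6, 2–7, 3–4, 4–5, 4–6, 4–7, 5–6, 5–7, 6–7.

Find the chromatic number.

5

2, 4, 5, 6, 7 are pairwise adjacent (a clique of size 5), so at least 5 colors are needed.
5 colors suffice: color a → {2, 3}; color b → {1, 4}; color c → {0, 6}; color d → {7}; color e → {5}. No two adjacent vertices share a color.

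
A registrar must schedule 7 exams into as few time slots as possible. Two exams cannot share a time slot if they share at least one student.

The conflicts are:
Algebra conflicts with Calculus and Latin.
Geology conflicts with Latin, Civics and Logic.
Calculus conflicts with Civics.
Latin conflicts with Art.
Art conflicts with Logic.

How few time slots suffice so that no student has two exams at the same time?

The cycle Latin-Geology-Civics-Calculus-Algebra-Latin has odd length 5, so it cannot be 2-colored; at least 3 time slots are needed.
3 time slots suffice: time slot 1 → {Algebra, Geology, Art}; time slot 2 → {Latin, Civics, Logic}; time slot 3 → {Calculus}. Every pair that conflicts lands in different time slots.

3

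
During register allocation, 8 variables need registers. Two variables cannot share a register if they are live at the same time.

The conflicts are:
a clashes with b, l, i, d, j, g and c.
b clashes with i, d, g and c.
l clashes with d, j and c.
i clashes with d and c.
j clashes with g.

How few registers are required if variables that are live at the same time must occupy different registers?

4

a, b, i, d pairwise conflict, so at least 4 registers are needed.
4 registers suffice: a=1, b=2, l=2, i=4, d=3, j=3, g=4, c=3. Each listed conflict is separated.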